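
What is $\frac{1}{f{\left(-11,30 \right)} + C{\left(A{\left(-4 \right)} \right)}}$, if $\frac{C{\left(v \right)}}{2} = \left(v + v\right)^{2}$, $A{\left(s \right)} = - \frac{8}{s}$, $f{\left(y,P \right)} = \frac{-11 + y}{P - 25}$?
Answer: $\frac{5}{138} \approx 0.036232$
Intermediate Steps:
$f{\left(y,P \right)} = \frac{-11 + y}{-25 + P}$
$C{\left(v \right)} = 8 v^{2}$ ($C{\left(v \right)} = 2 \left(v + v\right)^{2} = 2 \left(2 v\right)^{2} = 2 \cdot 4 v^{2} = 8 v^{2}$)
$\frac{1}{f{\left(-11,30 \right)} + C{\left(A{\left(-4 \right)} \right)}} = \frac{1}{\frac{-11 - 11}{-25 + 30} + 8 \left(- \frac{8}{-4}\right)^{2}} = \frac{1}{\frac{1}{5} \left(-22\right) + 8 \left(\left(-8\right) \left(- \frac{1}{4}\right)\right)^{2}} = \frac{1}{\frac{1}{5} \left(-22\right) + 8 \cdot 2^{2}} = \frac{1}{- \frac{22}{5} + 8 \cdot 4} = \frac{1}{- \frac{22}{5} + 32} = \frac{1}{\frac{138}{5}} = \frac{5}{138}$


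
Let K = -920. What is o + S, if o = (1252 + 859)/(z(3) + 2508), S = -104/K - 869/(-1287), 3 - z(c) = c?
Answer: 18334451/11248380 ≈ 1.6300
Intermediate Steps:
z(c) = 3 - c
S = 10606/13455 (S = -104/(-920) - 869/(-1287) = -104*(-1/920) - 869*(-1/1287) = 13/115 + 79/117 = 10606/13455 ≈ 0.78826)
o = 2111/2508 (o = (1252 + 859)/((3 - 1*3) + 2508) = 2111/((3 - 3) + 2508) = 2111/(0 + 2508) = 2111/2508 ≈ 0.84171)
o + S = 2111/2508 + 10606/13455 = 18334451/11248380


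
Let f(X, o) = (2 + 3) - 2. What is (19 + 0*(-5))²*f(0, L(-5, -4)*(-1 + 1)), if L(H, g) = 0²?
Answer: 1083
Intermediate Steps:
L(H, g) = 0
f(X, o) = 3 (f(X, o) = 5 - 2 = 3)
(19 + 0*(-5))²*f(0, L(-5, -4)*(-1 + 1)) = (19 + 0*(-5))²*3 = (19 + 0)²*3 = 19²*3 = 361*3 = 1083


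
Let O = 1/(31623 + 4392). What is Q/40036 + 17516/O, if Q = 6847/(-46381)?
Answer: 1171410585535190993/1856909716 ≈ 6.3084e+8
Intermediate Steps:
O = 1/36015 ≈ 2.7766e-5
Q = -6847/46381 (Q = 6847*(-1/46381) = -6847/46381 ≈ -0.14763)
Q/40036 + 17516/O = -6847/46381/40036 + 17516/(1/36015) = -6847/46381*1/40036 + 17516*36015 = -6847/1856909716 + 630838740 = 1171410585535190993/1856909716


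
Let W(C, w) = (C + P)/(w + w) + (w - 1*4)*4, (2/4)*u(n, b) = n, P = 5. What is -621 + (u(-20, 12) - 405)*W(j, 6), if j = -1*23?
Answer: -7027/2 ≈ -3513.5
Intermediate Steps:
u(n, b) = 2*n
j = -23
W(C, w) = -16 + 4*w + (5 + C)/(2*w) (W(C, w) = (C + 5)/(w + w) + (w - 1*4)*4 = (5 + C)/((2*w)) + (w - 4)*4 = (5 + C)*(1/(2*w)) + (-4 + w)*4 = (5 + C)/(2*w) + (-16 + 4*w) = -16 + 4*w + (5 + C)/(2*w))
-621 + (u(-20, 12) - 405)*W(j, 6) = -621 + (2*(-20) - 405)*((½)*(5 - 23 + 8*6*(-4 + 6))/6) = -621 + (-40 - 405)*((½)*(⅙)*(5 - 23 + 8*6*2)) = -621 - 445*(5 - 23 + 96)/(2*6) = -621 - 445*78/(2*6) = -621 - 445*13/2 = -621 - 5785/2 = -7027/2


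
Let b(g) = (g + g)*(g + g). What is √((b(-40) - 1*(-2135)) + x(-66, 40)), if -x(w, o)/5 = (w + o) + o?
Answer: √8465 ≈ 92.005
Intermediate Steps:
x(w, o) = -10*o - 5*w (x(w, o) = -5*((w + o) + o) = -5*((o + w) + o) = -5*(w + 2*o) = -10*o - 5*w)
b(g) = 4*g² (b(g) = (2*g)*(2*g) = 4*g²)
√((b(-40) - 1*(-2135)) + x(-66, 40)) = √((4*(-40)² - 1*(-2135)) + (-10*40 - 5*(-66))) = √((4*1600 + 2135) + (-400 + 330)) = √((6400 + 2135) - 70) = √(8535 - 70) = √8465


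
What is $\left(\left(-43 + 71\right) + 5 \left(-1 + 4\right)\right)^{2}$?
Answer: $1849$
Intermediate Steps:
$\left(\left(-43 + 71\right) + 5 \left(-1 + 4\right)\right)^{2} = \left(28 + 5 \cdot 3\right)^{2} = \left(28 + 15\right)^{2} = 43^{2} = 1849$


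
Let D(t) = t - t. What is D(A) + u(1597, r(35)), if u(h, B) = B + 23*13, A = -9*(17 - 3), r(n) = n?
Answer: 334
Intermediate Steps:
A = -126 (A = -9*14 = -126)
u(h, B) = 299 + B (u(h, B) = B + 299 = 299 + B)
D(t) = 0
D(A) + u(1597, r(35)) = 0 + (299 + 35) = 0 + 334 = 334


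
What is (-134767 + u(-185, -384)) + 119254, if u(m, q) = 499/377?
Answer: -5847902/377 ≈ -15512.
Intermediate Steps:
u(m, q) = 499/377 (u(m, q) = 499*(1/377) = 499/377)
(-134767 + u(-185, -384)) + 119254 = (-134767 + 499/377) + 119254 = -50806660/377 + 119254 = -5847902/377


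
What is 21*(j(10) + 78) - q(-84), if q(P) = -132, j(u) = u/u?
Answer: 1791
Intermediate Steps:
j(u) = 1
21*(j(10) + 78) - q(-84) = 21*(1 + 78) - 1*(-132) = 21*79 + 132 = 1659 + 132 = 1791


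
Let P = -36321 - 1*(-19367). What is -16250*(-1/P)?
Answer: -8125/8477 ≈ -0.95848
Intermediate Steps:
P = -16954 (P = -36321 + 19367 = -16954)
-16250*(-1/P) = -16250/((-1*(-16954))) = -16250/16954 = -16250*1/16954 = -8125/8477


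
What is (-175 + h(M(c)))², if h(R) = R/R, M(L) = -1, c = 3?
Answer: 30276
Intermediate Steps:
h(R) = 1
(-175 + h(M(c)))² = (-175 + 1)² = (-174)² = 30276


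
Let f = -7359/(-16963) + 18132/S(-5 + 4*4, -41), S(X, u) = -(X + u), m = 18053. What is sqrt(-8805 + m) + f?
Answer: 51298981/84815 + 68*sqrt(2) ≈ 701.00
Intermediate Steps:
S(X, u) = -X - u
f = 51298981/84815 (f = -7359/(-16963) + 18132/(-(-5 + 4*4) - 1*(-41)) = -7359*(-1/16963) + 18132/(-(-5 + 16) + 41) = 7359/16963 + 18132/(-1*11 + 41) = 7359/16963 + 18132/(-11 + 41) = 7359/16963 + 18132/30 = 7359/16963 + 18132*(1/30) = 7359/16963 + 3022/5 = 51298981/84815 ≈ 604.83)
sqrt(-8805 + m) + f = sqrt(-8805 + 18053) + 51298981/84815 = sqrt(9248) + 51298981/84815 = 68*sqrt(2) + 51298981/84815 = 51298981/84815 + 68*sqrt(2)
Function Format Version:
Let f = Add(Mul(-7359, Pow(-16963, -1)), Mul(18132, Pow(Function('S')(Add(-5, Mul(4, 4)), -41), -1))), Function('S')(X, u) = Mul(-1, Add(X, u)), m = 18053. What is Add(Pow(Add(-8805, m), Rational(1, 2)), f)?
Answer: Add(Rational(51298981, 84815), Mul(68, Pow(2, Rational(1, 2)))) ≈ 701.00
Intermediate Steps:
Function('S')(X, u) = Add(Mul(-1, X), Mul(-1, u))
f = Rational(51298981, 84815) (f = Add(Mul(-7359, Pow(-16963, -1)), Mul(18132, Pow(Add(Mul(-1, Add(-5, Mul(4, 4))), Mul(-1, -41)), -1))) = Add(Mul(-7359, Rational(-1, 16963)), Mul(18132, Pow(Add(Mul(-1, Add(-5, 16)), 41), -1))) = Add(Rational(7359, 16963), Mul(18132, Pow(Add(Mul(-1, 11), 41), -1))) = Add(Rational(7359, 16963), Mul(18132, Pow(Add(-11, 41), -1))) = Add(Rational(7359, 16963), Mul(18132, Pow(30, -1))) = Add(Rational(7359, 16963), Mul(18132, Rational(1, 30))) = Add(Rational(7359, 16963), Rational(3022, 5)) = Rational(51298981, 84815) ≈ 604.83)
Add(Pow(Add(-8805, m), Rational(1, 2)), f) = Add(Pow(Add(-8805, 18053), Rational(1, 2)), Rational(51298981, 84815)) = Add(Pow(9248, Rational(1, 2)), Rational(51298981, 84815)) = Add(Mul(68, Pow(2, Rational(1, 2))), Rational(51298981, 84815)) = Add(Rational(51298981, 84815), Mul(68, Pow(2, Rational(1, 2))))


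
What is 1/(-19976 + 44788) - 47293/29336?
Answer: -293351145/181971208 ≈ -1.6121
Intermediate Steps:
1/(-19976 + 44788) - 47293/29336 = 1/24812 - 47293*1/29336 = 1/24812 - 47293/29336 = -293351145/181971208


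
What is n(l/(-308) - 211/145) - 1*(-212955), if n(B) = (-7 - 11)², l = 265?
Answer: 213279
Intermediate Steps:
n(B) = 324 (n(B) = (-18)² = 324)
n(l/(-308) - 211/145) - 1*(-212955) = 324 - 1*(-212955) = 324 + 212955 = 213279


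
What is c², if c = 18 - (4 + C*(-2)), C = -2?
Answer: 100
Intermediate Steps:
c = 10 (c = 18 - (4 - 2*(-2)) = 18 - (4 + 4) = 18 - 1*8 = 18 - 8 = 10)
c² = 10² = 100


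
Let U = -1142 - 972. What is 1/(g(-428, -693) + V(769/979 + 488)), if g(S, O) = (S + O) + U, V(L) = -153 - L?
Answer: -979/3795373 ≈ -0.00025795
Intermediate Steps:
U = -2114
g(S, O) = -2114 + O + S (g(S, O) = (S + O) - 2114 = (O + S) - 2114 = -2114 + O + S)
1/(g(-428, -693) + V(769/979 + 488)) = 1/((-2114 - 693 - 428) + (-153 - (769/979 + 488))) = 1/(-3235 + (-153 - (769*(1/979) + 488))) = 1/(-3235 + (-153 - (769/979 + 488))) = 1/(-3235 + (-153 - 1*478521/979)) = 1/(-3235 + (-153 - 478521/979)) = 1/(-3235 - 628308/979) = 1/(-3795373/979) = -979/3795373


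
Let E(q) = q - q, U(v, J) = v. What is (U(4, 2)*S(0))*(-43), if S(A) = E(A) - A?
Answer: 0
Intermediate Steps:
E(q) = 0
S(A) = -A (S(A) = 0 - A = -A)
(U(4, 2)*S(0))*(-43) = (4*(-1*0))*(-43) = (4*0)*(-43) = 0*(-43) = 0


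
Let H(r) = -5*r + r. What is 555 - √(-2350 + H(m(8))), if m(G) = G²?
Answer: 555 - I*√2606 ≈ 555.0 - 51.049*I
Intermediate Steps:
H(r) = -4*r
555 - √(-2350 + H(m(8))) = 555 - √(-2350 - 4*8²) = 555 - √(-2350 - 4*64) = 555 - √(-2350 - 256) = 555 - √(-2606) = 555 - I*√2606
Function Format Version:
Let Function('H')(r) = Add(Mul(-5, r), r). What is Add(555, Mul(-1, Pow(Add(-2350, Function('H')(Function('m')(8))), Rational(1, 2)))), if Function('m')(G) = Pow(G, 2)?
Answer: Add(555, Mul(-1, I, Pow(2606, Rational(1, 2)))) ≈ Add(555.00, Mul(-51.049, I))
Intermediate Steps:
Function('H')(r) = Mul(-4, r)
Add(555, Mul(-1, Pow(Add(-2350, Function('H')(Function('m')(8))), Rational(1, 2)))) = Add(555, Mul(-1, Pow(Add(-2350, Mul(-4, Pow(8, 2))), Rational(1, 2)))) = Add(555, Mul(-1, Pow(Add(-2350, Mul(-4, 64)), Rational(1, 2)))) = Add(555, Mul(-1, Pow(Add(-2350, -256), Rational(1, 2)))) = Add(555, Mul(-1, Pow(-2606, Rational(1, 2)))) = Add(555, Mul(-1, Mul(I, Pow(2606, Rational(1, 2))))) = Add(555, Mul(-1, I, Pow(2606, Rational(1, 2))))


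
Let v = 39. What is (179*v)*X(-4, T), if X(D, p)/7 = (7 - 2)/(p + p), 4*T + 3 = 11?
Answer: 244335/4 ≈ 61084.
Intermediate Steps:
T = 2 (T = -¾ + (¼)*11 = -¾ + 11/4 = 2)
X(D, p) = 35/(2*p) (X(D, p) = 7*((7 - 2)/(p + p)) = 7*(5/((2*p))) = 7*(5*(1/(2*p))) = 7*(5/(2*p)) = 35/(2*p))
(179*v)*X(-4, T) = (179*39)*((35/2)/2) = 6981*((35/2)*(½)) = 6981*(35/4) = 244335/4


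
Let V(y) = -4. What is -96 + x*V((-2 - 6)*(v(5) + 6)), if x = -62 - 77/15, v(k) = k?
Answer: 2588/15 ≈ 172.53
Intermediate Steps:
x = -1007/15 (x = -62 - 77/15 = -1007/15 ≈ -67.133)
-96 + x*V((-2 - 6)*(v(5) + 6)) = -96 - 1007/15*(-4) = -96 + 4028/15 = 2588/15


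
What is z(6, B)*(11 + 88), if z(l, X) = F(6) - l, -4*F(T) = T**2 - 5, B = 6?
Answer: -5445/4 ≈ -1361.3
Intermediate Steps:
F(T) = 5/4 - T**2/4 (F(T) = -(T**2 - 5)/4 = -(-5 + T**2)/4 = 5/4 - T**2/4)
z(l, X) = -31/4 - l (z(l, X) = (5/4 - 1/4*6**2) - l = (5/4 - 1/4*36) - l = (5/4 - 9) - l = -31/4 - l)
z(6, B)*(11 + 88) = (-31/4 - 1*6)*(11 + 88) = (-31/4 - 6)*99 = -55/4*99 = -5445/4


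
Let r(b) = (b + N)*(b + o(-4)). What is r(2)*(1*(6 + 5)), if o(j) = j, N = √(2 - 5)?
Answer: -44 - 22*I*√3 ≈ -44.0 - 38.105*I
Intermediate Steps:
N = I*√3 (N = √(-3) = I*√3 ≈ 1.732*I)
r(b) = (-4 + b)*(b + I*√3) (r(b) = (b + I*√3)*(b - 4) = (b + I*√3)*(-4 + b) = (-4 + b)*(b + I*√3))
r(2)*(1*(6 + 5)) = (2² - 4*2 - 4*I*√3 + I*2*√3)*(1*(6 + 5)) = (4 - 8 - 4*I*√3 + 2*I*√3)*(1*11) = (-4 - 2*I*√3)*11 = -44 - 22*I*√3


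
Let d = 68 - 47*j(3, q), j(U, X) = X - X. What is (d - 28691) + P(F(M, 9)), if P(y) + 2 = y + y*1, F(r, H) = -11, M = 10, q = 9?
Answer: -28647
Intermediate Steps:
P(y) = -2 + 2*y (P(y) = -2 + (y + y*1) = -2 + (y + y) = -2 + 2*y)
j(U, X) = 0
d = 68 (d = 68 - 47*0 = 68 + 0 = 68)
(d - 28691) + P(F(M, 9)) = (68 - 28691) + (-2 + 2*(-11)) = -28623 + (-2 - 22) = -28623 - 24 = -28647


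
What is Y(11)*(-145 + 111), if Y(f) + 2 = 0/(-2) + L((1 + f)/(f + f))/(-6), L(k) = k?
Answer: 782/11 ≈ 71.091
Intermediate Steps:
Y(f) = -2 - (1 + f)/(12*f) (Y(f) = -2 + (0/(-2) + ((1 + f)/(f + f))/(-6)) = -2 + (0*(-½) + ((1 + f)/((2*f)))*(-⅙)) = -2 + (0 + ((1 + f)*(1/(2*f)))*(-⅙)) = -2 + (0 + ((1 + f)/(2*f))*(-⅙)) = -2 + (0 - (1 + f)/(12*f)) = -2 - (1 + f)/(12*f))
Y(11)*(-145 + 111) = ((1/12)*(-1 - 25*11)/11)*(-145 + 111) = ((1/12)*(1/11)*(-1 - 275))*(-34) = ((1/12)*(1/11)*(-276))*(-34) = -23/11*(-34) = 782/11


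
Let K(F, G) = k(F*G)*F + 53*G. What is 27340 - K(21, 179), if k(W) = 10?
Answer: 17643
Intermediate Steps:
K(F, G) = 10*F + 53*G
27340 - K(21, 179) = 27340 - (10*21 + 53*179) = 27340 - (210 + 9487) = 27340 - 1*9697 = 27340 - 9697 = 17643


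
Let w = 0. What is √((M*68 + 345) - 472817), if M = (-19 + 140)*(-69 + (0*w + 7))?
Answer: 4*I*√61413 ≈ 991.27*I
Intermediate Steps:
M = -7502 (M = (-19 + 140)*(-69 + (0*0 + 7)) = 121*(-69 + (0 + 7)) = 121*(-69 + 7) = 121*(-62) = -7502)
√((M*68 + 345) - 472817) = √((-7502*68 + 345) - 472817) = √((-510136 + 345) - 472817) = √(-509791 - 472817) = √(-982608) = 4*I*√61413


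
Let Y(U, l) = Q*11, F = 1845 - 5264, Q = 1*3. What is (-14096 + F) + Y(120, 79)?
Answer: -17482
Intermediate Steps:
Q = 3
F = -3419
Y(U, l) = 33 (Y(U, l) = 3*11 = 33)
(-14096 + F) + Y(120, 79) = (-14096 - 3419) + 33 = -17515 + 33 = -17482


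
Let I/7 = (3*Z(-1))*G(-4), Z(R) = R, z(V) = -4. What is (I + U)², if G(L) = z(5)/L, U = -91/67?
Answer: 2244004/4489 ≈ 499.89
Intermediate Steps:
U = -91/67 (U = -91*1/67 = -91/67 ≈ -1.3582)
G(L) = -4/L
I = -21 (I = 7*((3*(-1))*(-4/(-4))) = 7*(-(-12)*(-1)/4) = 7*(-3*1) = 7*(-3) = -21)
(I + U)² = (-21 - 91/67)² = (-1498/67)² = 2244004/4489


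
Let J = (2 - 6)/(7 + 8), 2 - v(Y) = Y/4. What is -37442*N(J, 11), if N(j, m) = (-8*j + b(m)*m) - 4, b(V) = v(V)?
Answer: 11363647/30 ≈ 3.7879e+5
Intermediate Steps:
v(Y) = 2 - Y/4
b(V) = 2 - V/4
J = -4/15 ≈ -0.26667
N(j, m) = -4 - 8*j + m*(2 - m/4) (N(j, m) = (-8*j + (2 - m/4)*m) - 4 = (-8*j + m*(2 - m/4)) - 4 = -4 - 8*j + m*(2 - m/4))
-37442*N(J, 11) = -37442*(-4 - 8*(-4/15) - 1/4*11*(-8 + 11)) = -37442*(-4 + 32/15 - 1/4*11*3) = -37442*(-4 + 32/15 - 33/4) = -37442*(-607/60) = 11363647/30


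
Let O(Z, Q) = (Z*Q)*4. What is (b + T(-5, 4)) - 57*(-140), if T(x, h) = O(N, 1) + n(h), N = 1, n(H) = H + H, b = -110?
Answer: 7882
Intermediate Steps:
n(H) = 2*H
O(Z, Q) = 4*Q*Z (O(Z, Q) = (Q*Z)*4 = 4*Q*Z)
T(x, h) = 4 + 2*h (T(x, h) = 4*1*1 + 2*h = 4 + 2*h)
(b + T(-5, 4)) - 57*(-140) = (-110 + (4 + 2*4)) - 57*(-140) = (-110 + (4 + 8)) + 7980 = (-110 + 12) + 7980 = -98 + 7980 = 7882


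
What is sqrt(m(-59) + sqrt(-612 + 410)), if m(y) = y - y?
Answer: 202**(1/4)*sqrt(I) ≈ 2.6658 + 2.6658*I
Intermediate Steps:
m(y) = 0
sqrt(m(-59) + sqrt(-612 + 410)) = sqrt(0 + sqrt(-612 + 410)) = sqrt(0 + sqrt(-202)) = sqrt(0 + I*sqrt(202)) = sqrt(I*sqrt(202)) = 202**(1/4)*sqrt(I)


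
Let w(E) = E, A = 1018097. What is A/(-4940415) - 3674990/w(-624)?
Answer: 3025890071387/513803160 ≈ 5889.2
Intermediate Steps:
A/(-4940415) - 3674990/w(-624) = 1018097/(-4940415) - 3674990/(-624) = 1018097*(-1/4940415) - 3674990*(-1/624) = -1018097/4940415 + 1837495/312 = 3025890071387/513803160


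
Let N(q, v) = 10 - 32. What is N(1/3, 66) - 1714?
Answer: -1736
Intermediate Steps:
N(q, v) = -22
N(1/3, 66) - 1714 = -22 - 1714 = -1736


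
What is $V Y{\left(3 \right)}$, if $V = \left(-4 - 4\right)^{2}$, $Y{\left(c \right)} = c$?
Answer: $192$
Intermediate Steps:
$V = 64$ ($V = \left(-8\right)^{2} = 64$)
$V Y{\left(3 \right)} = 64 \cdot 3 = 192$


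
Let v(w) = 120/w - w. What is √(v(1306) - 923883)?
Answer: I*√394508877121/653 ≈ 961.87*I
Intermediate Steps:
v(w) = -w + 120/w
√(v(1306) - 923883) = √((-1*1306 + 120/1306) - 923883) = √((-1306 + 120*(1/1306)) - 923883) = √((-1306 + 60/653) - 923883) = √(-852758/653 - 923883) = √(-604148357/653) = I*√394508877121/653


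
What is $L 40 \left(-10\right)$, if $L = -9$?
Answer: $3600$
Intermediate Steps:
$L 40 \left(-10\right) = \left(-9\right) 40 \left(-10\right) = \left(-360\right) \left(-10\right) = 3600$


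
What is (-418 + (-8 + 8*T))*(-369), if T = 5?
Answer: 142434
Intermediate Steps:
(-418 + (-8 + 8*T))*(-369) = (-418 + (-8 + 8*5))*(-369) = (-418 + (-8 + 40))*(-369) = (-418 + 32)*(-369) = -386*(-369) = 142434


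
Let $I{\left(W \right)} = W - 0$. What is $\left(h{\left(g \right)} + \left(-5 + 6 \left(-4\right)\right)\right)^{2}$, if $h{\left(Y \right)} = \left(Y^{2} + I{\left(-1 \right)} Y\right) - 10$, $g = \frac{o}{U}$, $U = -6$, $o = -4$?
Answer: $\frac{124609}{81} \approx 1538.4$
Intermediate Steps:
$I{\left(W \right)} = W$ ($I{\left(W \right)} = W + 0 = W$)
$g = \frac{2}{3}$ ($g = - \frac{4}{-6} = \left(-4\right) \left(- \frac{1}{6}\right) = \frac{2}{3} \approx 0.66667$)
$h{\left(Y \right)} = -10 + Y^{2} - Y$ ($h{\left(Y \right)} = \left(Y^{2} - Y\right) - 10 = -10 + Y^{2} - Y$)
$\left(h{\left(g \right)} + \left(-5 + 6 \left(-4\right)\right)\right)^{2} = \left(\left(-10 + \left(\frac{2}{3}\right)^{2} - \frac{2}{3}\right) + \left(-5 + 6 \left(-4\right)\right)\right)^{2} = \left(\left(-10 + \frac{4}{9} - \frac{2}{3}\right) - 29\right)^{2} = \left(- \frac{92}{9} - 29\right)^{2} = \left(- \frac{353}{9}\right)^{2} = \frac{124609}{81}$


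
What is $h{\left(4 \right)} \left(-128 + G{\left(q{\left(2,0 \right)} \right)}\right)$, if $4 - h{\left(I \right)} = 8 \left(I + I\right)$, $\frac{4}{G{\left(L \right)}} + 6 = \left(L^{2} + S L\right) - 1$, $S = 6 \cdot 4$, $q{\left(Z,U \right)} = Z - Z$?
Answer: $\frac{54000}{7} \approx 7714.3$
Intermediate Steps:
$q{\left(Z,U \right)} = 0$
$S = 24$
$G{\left(L \right)} = \frac{4}{-7 + L^{2} + 24 L}$ ($G{\left(L \right)} = \frac{4}{-6 - \left(1 - L^{2} - 24 L\right)} = \frac{4}{-6 + \left(-1 + L^{2} + 24 L\right)} = \frac{4}{-7 + L^{2} + 24 L}$)
$h{\left(I \right)} = 4 - 16 I$ ($h{\left(I \right)} = 4 - 8 \left(I + I\right) = 4 - 8 \cdot 2 I = 4 - 16 I$)
$h{\left(4 \right)} \left(-128 + G{\left(q{\left(2,0 \right)} \right)}\right) = \left(4 - 64\right) \left(-128 + \frac{4}{-7 + 0^{2} + 24 \cdot 0}\right) = \left(4 - 64\right) \left(-128 + \frac{4}{-7 + 0 + 0}\right) = - 60 \left(-128 + \frac{4}{-7}\right) = - 60 \left(-128 + 4 \left(- \frac{1}{7}\right)\right) = - 60 \left(-128 - \frac{4}{7}\right) = \left(-60\right) \left(- \frac{900}{7}\right) = \frac{54000}{7}$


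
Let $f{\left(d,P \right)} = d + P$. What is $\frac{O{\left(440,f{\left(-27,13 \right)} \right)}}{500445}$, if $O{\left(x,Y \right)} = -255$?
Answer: $- \frac{17}{33363} \approx -0.00050955$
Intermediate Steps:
$f{\left(d,P \right)} = P + d$
$\frac{O{\left(440,f{\left(-27,13 \right)} \right)}}{500445} = - \frac{255}{500445} = \left(-255\right) \frac{1}{500445} = - \frac{17}{33363}$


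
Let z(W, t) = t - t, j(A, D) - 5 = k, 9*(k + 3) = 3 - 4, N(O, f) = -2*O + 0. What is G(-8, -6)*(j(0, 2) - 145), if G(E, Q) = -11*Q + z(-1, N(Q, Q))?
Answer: -28336/3 ≈ -9445.3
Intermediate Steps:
N(O, f) = -2*O
k = -28/9 (k = -3 + (3 - 4)/9 = -3 + (1/9)*(-1) = -3 - 1/9 = -28/9 ≈ -3.1111)
j(A, D) = 17/9 (j(A, D) = 5 - 28/9 = 17/9)
z(W, t) = 0
G(E, Q) = -11*Q (G(E, Q) = -11*Q + 0 = -11*Q)
G(-8, -6)*(j(0, 2) - 145) = (-11*(-6))*(17/9 - 145) = 66*(-1288/9) = -28336/3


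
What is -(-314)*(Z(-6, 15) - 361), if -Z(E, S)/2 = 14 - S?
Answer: -112726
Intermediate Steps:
Z(E, S) = -28 + 2*S (Z(E, S) = -2*(14 - S) = -28 + 2*S)
-(-314)*(Z(-6, 15) - 361) = -(-314)*((-28 + 2*15) - 361) = -(-314)*((-28 + 30) - 361) = -(-314)*(2 - 361) = -(-314)*(-359) = -1*112726 = -112726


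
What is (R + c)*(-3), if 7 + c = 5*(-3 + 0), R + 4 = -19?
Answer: 135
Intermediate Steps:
R = -23 (R = -4 - 19 = -23)
c = -22 (c = -7 + 5*(-3 + 0) = -7 + 5*(-3) = -7 - 15 = -22)
(R + c)*(-3) = (-23 - 22)*(-3) = -45*(-3) = 135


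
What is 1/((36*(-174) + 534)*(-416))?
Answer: 1/2383680 ≈ 4.1952e-7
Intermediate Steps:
1/((36*(-174) + 534)*(-416)) = -1/416/(-6264 + 534) = -1/416/(-5730) = -1/5730*(-1/416) = 1/2383680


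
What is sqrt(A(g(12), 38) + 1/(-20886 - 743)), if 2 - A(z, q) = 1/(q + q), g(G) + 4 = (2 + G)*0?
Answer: sqrt(1342126103753)/821902 ≈ 1.4095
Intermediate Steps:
g(G) = -4 (g(G) = -4 + (2 + G)*0 = -4 + 0 = -4)
A(z, q) = 2 - 1/(2*q) (A(z, q) = 2 - 1/(q + q) = 2 - 1/(2*q))
sqrt(A(g(12), 38) + 1/(-20886 - 743)) = sqrt((2 - 1/2/38) + 1/(-20886 - 743)) = sqrt((2 - 1/2*1/38) + 1/(-21629)) = sqrt((2 - 1/76) - 1/21629) = sqrt(151/76 - 1/21629) = sqrt(3265903/1643804) = sqrt(1342126103753)/821902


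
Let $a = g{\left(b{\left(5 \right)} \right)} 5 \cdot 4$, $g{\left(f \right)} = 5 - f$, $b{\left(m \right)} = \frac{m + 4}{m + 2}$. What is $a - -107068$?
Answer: $\frac{749996}{7} \approx 1.0714 \cdot 10^{5}$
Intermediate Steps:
$b{\left(m \right)} = \frac{4 + m}{2 + m}$
$a = \frac{520}{7}$ ($a = \left(5 - \frac{4 + 5}{2 + 5}\right) 5 \cdot 4 = \left(5 - \frac{1}{7} \cdot 9\right) 5 \cdot 4 = \left(5 - \frac{9}{7}\right) 5 \cdot 4 = \frac{26}{7} \cdot 5 \cdot 4 = \frac{130}{7} \cdot 4 = \frac{520}{7} \approx 74.286$)
$a - -107068 = \frac{520}{7} - -107068 = \frac{520}{7} + 107068 = \frac{749996}{7}$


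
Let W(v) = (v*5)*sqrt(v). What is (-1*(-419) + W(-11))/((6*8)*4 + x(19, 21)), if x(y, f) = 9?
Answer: 419/201 - 55*I*sqrt(11)/201 ≈ 2.0846 - 0.90753*I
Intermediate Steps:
W(v) = 5*v**(3/2) (W(v) = (5*v)*sqrt(v) = 5*v**(3/2))
(-1*(-419) + W(-11))/((6*8)*4 + x(19, 21)) = (-1*(-419) + 5*(-11)**(3/2))/((6*8)*4 + 9) = (419 + 5*(-11*I*sqrt(11)))/(48*4 + 9) = (419 - 55*I*sqrt(11))/(192 + 9) = (419 - 55*I*sqrt(11))/201 = (419 - 55*I*sqrt(11))*(1/201) = 419/201 - 55*I*sqrt(11)/201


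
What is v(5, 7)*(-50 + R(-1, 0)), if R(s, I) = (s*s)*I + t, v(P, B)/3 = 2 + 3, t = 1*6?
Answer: -660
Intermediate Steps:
t = 6
v(P, B) = 15 (v(P, B) = 3*(2 + 3) = 3*5 = 15)
R(s, I) = 6 + I*s² (R(s, I) = (s*s)*I + 6 = s²*I + 6 = I*s² + 6 = 6 + I*s²)
v(5, 7)*(-50 + R(-1, 0)) = 15*(-50 + (6 + 0*(-1)²)) = 15*(-50 + (6 + 0*1)) = 15*(-50 + (6 + 0)) = 15*(-50 + 6) = 15*(-44) = -660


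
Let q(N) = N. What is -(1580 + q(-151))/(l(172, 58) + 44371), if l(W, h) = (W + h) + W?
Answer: -1429/44773 ≈ -0.031917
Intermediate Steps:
l(W, h) = h + 2*W
-(1580 + q(-151))/(l(172, 58) + 44371) = -(1580 - 151)/((58 + 2*172) + 44371) = -1429/((58 + 344) + 44371) = -1429/(402 + 44371) = -1429/44773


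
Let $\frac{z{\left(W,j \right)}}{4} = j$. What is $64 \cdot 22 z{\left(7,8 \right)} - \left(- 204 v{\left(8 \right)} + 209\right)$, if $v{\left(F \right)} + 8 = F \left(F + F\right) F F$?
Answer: $1714383$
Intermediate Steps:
$z{\left(W,j \right)} = 4 j$
$v{\left(F \right)} = -8 + 2 F^{4}$ ($v{\left(F \right)} = -8 + F \left(F + F\right) F F = -8 + F 2 F F F = -8 + 2 F^{2} F F = -8 + 2 F^{3} F = -8 + 2 F^{4}$)
$64 \cdot 22 z{\left(7,8 \right)} - \left(- 204 v{\left(8 \right)} + 209\right) = 64 \cdot 22 \cdot 4 \cdot 8 - \left(- 204 \left(-8 + 2 \cdot 8^{4}\right) + 209\right) = 1408 \cdot 32 - \left(- 204 \left(-8 + 2 \cdot 4096\right) + 209\right) = 45056 - \left(- 204 \left(-8 + 8192\right) + 209\right) = 45056 - \left(\left(-204\right) 8184 + 209\right) = 45056 - \left(-1669536 + 209\right) = 45056 - -1669327 = 45056 + 1669327 = 1714383$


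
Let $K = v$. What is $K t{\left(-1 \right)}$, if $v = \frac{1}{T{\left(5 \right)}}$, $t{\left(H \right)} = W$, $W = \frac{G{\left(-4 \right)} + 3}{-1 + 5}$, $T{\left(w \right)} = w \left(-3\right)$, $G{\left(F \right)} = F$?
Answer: $\frac{1}{60} \approx 0.016667$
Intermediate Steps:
$T{\left(w \right)} = - 3 w$
$W = - \frac{1}{4}$ ($W = \frac{-4 + 3}{-1 + 5} = - \frac{1}{4} \approx -0.25$)
$t{\left(H \right)} = - \frac{1}{4}$
$v = - \frac{1}{15}$ ($v = \frac{1}{\left(-3\right) 5} = \frac{1}{-15} = - \frac{1}{15} \approx -0.066667$)
$K = - \frac{1}{15} \approx -0.066667$
$K t{\left(-1 \right)} = \left(- \frac{1}{15}\right) \left(- \frac{1}{4}\right) = \frac{1}{60}$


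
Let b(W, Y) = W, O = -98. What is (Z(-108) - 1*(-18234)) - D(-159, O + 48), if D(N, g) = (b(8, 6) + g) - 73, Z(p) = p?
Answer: 18241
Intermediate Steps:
D(N, g) = -65 + g (D(N, g) = (8 + g) - 73 = -65 + g)
(Z(-108) - 1*(-18234)) - D(-159, O + 48) = (-108 - 1*(-18234)) - (-65 + (-98 + 48)) = (-108 + 18234) - (-65 - 50) = 18126 - 1*(-115) = 18126 + 115 = 18241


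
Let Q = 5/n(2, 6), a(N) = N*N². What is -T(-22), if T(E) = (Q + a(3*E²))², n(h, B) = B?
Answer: -337366689232931069209/36 ≈ -9.3713e+18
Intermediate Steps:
a(N) = N³
Q = ⅚ (Q = 5/6 = 5*(⅙) = ⅚ ≈ 0.83333)
T(E) = (⅚ + 27*E⁶)² (T(E) = (⅚ + (3*E²)³)² = (⅚ + 27*E⁶)²)
-T(-22) = -(5 + 162*(-22)⁶)²/36 = -(5 + 162*113379904)²/36 = -(5 + 18367544448)²/36 = -18367544453²/36 = -337366689232931069209/36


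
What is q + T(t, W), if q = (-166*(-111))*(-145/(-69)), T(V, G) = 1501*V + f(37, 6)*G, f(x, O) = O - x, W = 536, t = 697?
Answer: 24570953/23 ≈ 1.0683e+6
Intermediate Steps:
T(V, G) = -31*G + 1501*V (T(V, G) = 1501*V + (6 - 1*37)*G = 1501*V + (6 - 37)*G = 1501*V - 31*G = -31*G + 1501*V)
q = 890590/23 (q = 18426*(-145*(-1/69)) = 18426*(145/69) = 890590/23 ≈ 38721.)
q + T(t, W) = 890590/23 + (-31*536 + 1501*697) = 890590/23 + (-16616 + 1046197) = 890590/23 + 1029581 = 24570953/23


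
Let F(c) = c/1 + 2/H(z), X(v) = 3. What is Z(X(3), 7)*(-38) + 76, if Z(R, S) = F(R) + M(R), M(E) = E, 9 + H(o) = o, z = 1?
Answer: -285/2 ≈ -142.50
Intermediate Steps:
H(o) = -9 + o
F(c) = -¼ + c (F(c) = c/1 + 2/(-9 + 1) = c*1 + 2/(-8) = c + 2*(-⅛) = c - ¼ = -¼ + c)
Z(R, S) = -¼ + 2*R (Z(R, S) = (-¼ + R) + R = -¼ + 2*R)
Z(X(3), 7)*(-38) + 76 = (-¼ + 2*3)*(-38) + 76 = (-¼ + 6)*(-38) + 76 = (23/4)*(-38) + 76 = -437/2 + 76 = -285/2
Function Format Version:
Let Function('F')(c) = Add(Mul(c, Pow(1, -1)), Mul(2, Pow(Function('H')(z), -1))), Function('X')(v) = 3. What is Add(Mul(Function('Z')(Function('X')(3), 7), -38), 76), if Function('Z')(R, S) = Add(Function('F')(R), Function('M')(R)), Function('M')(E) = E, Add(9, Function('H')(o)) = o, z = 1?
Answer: Rational(-285, 2) ≈ -142.50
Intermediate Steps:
Function('H')(o) = Add(-9, o)
Function('F')(c) = Add(Rational(-1, 4), c) (Function('F')(c) = Add(Mul(c, Pow(1, -1)), Mul(2, Pow(Add(-9, 1), -1))) = Add(Mul(c, 1), Mul(2, Pow(-8, -1))) = Add(c, Mul(2, Rational(-1, 8))) = Add(c, Rational(-1, 4)) = Add(Rational(-1, 4), c))
Function('Z')(R, S) = Add(Rational(-1, 4), Mul(2, R)) (Function('Z')(R, S) = Add(Add(Rational(-1, 4), R), R) = Add(Rational(-1, 4), Mul(2, R)))
Add(Mul(Function('Z')(Function('X')(3), 7), -38), 76) = Add(Mul(Add(Rational(-1, 4), Mul(2, 3)), -38), 76) = Add(Mul(Add(Rational(-1, 4), 6), -38), 76) = Add(Mul(Rational(23, 4), -38), 76) = Add(Rational(-437, 2), 76) = Rational(-285, 2)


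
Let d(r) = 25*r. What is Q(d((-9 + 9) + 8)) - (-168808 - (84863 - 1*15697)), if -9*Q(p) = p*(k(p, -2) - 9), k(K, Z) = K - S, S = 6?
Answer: 2104766/9 ≈ 2.3386e+5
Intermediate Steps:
k(K, Z) = -6 + K (k(K, Z) = K - 1*6 = K - 6 = -6 + K)
Q(p) = -p*(-15 + p)/9 (Q(p) = -p*((-6 + p) - 9)/9 = -p*(-15 + p)/9)
Q(d((-9 + 9) + 8)) - (-168808 - (84863 - 1*15697)) = (25*((-9 + 9) + 8))*(15 - 25*((-9 + 9) + 8))/9 - (-168808 - (84863 - 1*15697)) = (25*(0 + 8))*(15 - 25*(0 + 8))/9 - (-168808 - (84863 - 15697)) = (25*8)*(15 - 25*8)/9 - (-168808 - 1*69166) = (⅑)*200*(15 - 1*200) - (-168808 - 69166) = (⅑)*200*(15 - 200) - 1*(-237974) = (⅑)*200*(-185) + 237974 = -37000/9 + 237974 = 2104766/9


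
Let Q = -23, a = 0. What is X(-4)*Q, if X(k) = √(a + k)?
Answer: -46*I ≈ -46.0*I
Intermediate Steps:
X(k) = √k (X(k) = √(0 + k) = √k)
X(-4)*Q = √(-4)*(-23) = (2*I)*(-23) = -46*I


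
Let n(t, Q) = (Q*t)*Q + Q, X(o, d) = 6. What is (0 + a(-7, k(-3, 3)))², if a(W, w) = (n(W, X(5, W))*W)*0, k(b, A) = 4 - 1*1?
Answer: 0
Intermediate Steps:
k(b, A) = 3 (k(b, A) = 4 - 1 = 3)
n(t, Q) = Q + t*Q² (n(t, Q) = t*Q² + Q = Q + t*Q²)
a(W, w) = 0 (a(W, w) = ((6*(1 + 6*W))*W)*0 = ((6 + 36*W)*W)*0 = (W*(6 + 36*W))*0 = 0)
(0 + a(-7, k(-3, 3)))² = (0 + 0)² = 0² = 0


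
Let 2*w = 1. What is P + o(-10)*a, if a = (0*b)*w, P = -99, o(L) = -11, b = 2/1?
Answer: -99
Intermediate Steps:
w = ½ (w = (½)*1 = ½ ≈ 0.50000)
b = 2 (b = 2*1 = 2)
a = 0 (a = (0*2)*(½) = 0*(½) = 0)
P + o(-10)*a = -99 - 11*0 = -99 + 0 = -99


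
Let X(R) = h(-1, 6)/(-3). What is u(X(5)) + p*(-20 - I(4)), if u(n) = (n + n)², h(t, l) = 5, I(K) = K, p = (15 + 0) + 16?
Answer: -6596/9 ≈ -732.89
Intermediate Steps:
p = 31 (p = 15 + 16 = 31)
X(R) = -5/3 (X(R) = 5/(-3) = 5*(-⅓) = -5/3)
u(n) = 4*n² (u(n) = (2*n)² = 4*n²)
u(X(5)) + p*(-20 - I(4)) = 4*(-5/3)² + 31*(-20 - 1*4) = 4*(25/9) + 31*(-20 - 4) = 100/9 + 31*(-24) = 100/9 - 744 = -6596/9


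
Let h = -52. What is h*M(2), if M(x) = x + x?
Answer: -208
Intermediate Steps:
M(x) = 2*x
h*M(2) = -104*2 = -52*4 = -208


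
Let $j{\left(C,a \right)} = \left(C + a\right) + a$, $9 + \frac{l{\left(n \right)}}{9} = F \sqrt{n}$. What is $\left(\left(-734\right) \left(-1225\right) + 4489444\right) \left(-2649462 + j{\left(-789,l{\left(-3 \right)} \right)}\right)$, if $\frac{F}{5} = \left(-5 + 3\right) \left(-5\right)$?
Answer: $-14281999589322 + 4849734600 i \sqrt{3} \approx -1.4282 \cdot 10^{13} + 8.4 \cdot 10^{9} i$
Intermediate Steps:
$F = 50$ ($F = 5 \left(-5 + 3\right) \left(-5\right) = 5 \left(\left(-2\right) \left(-5\right)\right) = 5 \cdot 10 = 50$)
$l{\left(n \right)} = -81 + 450 \sqrt{n}$ ($l{\left(n \right)} = -81 + 9 \cdot 50 \sqrt{n} = -81 + 450 \sqrt{n}$)
$j{\left(C,a \right)} = C + 2 a$
$\left(\left(-734\right) \left(-1225\right) + 4489444\right) \left(-2649462 + j{\left(-789,l{\left(-3 \right)} \right)}\right) = \left(\left(-734\right) \left(-1225\right) + 4489444\right) \left(-2649462 - \left(789 - 2 \left(-81 + 450 \sqrt{-3}\right)\right)\right) = \left(899150 + 4489444\right) \left(-2649462 - \left(789 - 2 \left(-81 + 450 i \sqrt{3}\right)\right)\right) = 5388594 \left(-2649462 - \left(789 - 2 \left(-81 + 450 i \sqrt{3}\right)\right)\right) = 5388594 \left(-2649462 - \left(951 - 900 i \sqrt{3}\right)\right) = 5388594 \left(-2650413 + 900 i \sqrt{3}\right) = -14281999589322 + 4849734600 i \sqrt{3}$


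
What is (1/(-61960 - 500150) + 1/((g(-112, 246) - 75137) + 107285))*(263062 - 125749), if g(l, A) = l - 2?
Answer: 106412757/26325485 ≈ 4.0422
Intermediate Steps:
g(l, A) = -2 + l
(1/(-61960 - 500150) + 1/((g(-112, 246) - 75137) + 107285))*(263062 - 125749) = (1/(-61960 - 500150) + 1/(((-2 - 112) - 75137) + 107285))*(263062 - 125749) = (1/(-562110) + 1/((-114 - 75137) + 107285))*137313 = (-1/562110 + 1/(-75251 + 107285))*137313 = (-1/562110 + 1/32034)*137313 = (44173/1500552645)*137313 = 106412757/26325485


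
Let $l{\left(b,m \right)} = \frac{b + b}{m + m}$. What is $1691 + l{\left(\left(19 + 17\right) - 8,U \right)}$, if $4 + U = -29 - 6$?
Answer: $\frac{65921}{39} \approx 1690.3$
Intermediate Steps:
$U = -39$ ($U = -4 - 35 = -39$)
$l{\left(b,m \right)} = \frac{b}{m}$ ($l{\left(b,m \right)} = \frac{2 b}{2 m} = 2 b \frac{1}{2 m} = \frac{b}{m}$)
$1691 + l{\left(\left(19 + 17\right) - 8,U \right)} = 1691 + \frac{\left(19 + 17\right) - 8}{-39} = 1691 + \left(36 - 8\right) \left(- \frac{1}{39}\right) = 1691 + 28 \left(- \frac{1}{39}\right) = 1691 - \frac{28}{39} = \frac{65921}{39}$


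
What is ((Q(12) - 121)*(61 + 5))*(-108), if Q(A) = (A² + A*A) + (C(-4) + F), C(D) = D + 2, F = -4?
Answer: -1147608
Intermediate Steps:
C(D) = 2 + D
Q(A) = -6 + 2*A² (Q(A) = (A² + A*A) + ((2 - 4) - 4) = (A² + A²) + (-2 - 4) = 2*A² - 6 = -6 + 2*A²)
((Q(12) - 121)*(61 + 5))*(-108) = (((-6 + 2*12²) - 121)*(61 + 5))*(-108) = (((-6 + 2*144) - 121)*66)*(-108) = (((-6 + 288) - 121)*66)*(-108) = ((282 - 121)*66)*(-108) = (161*66)*(-108) = 10626*(-108) = -1147608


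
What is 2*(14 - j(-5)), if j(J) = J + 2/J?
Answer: 194/5 ≈ 38.800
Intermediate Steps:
2*(14 - j(-5)) = 2*(14 - (-5 + 2/(-5))) = 2*(14 - (-5 + 2*(-⅕))) = 2*(14 - (-5 - ⅖)) = 2*(14 - 1*(-27/5)) = 2*(14 + 27/5) = 2*(97/5) = 194/5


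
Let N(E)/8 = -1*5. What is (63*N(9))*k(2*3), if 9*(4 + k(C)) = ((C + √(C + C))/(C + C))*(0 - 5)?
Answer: 10780 + 700*√3/3 ≈ 11184.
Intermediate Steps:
N(E) = -40 (N(E) = 8*(-1*5) = 8*(-5) = -40)
k(C) = -4 - 5*(C + √2*√C)/(18*C) (k(C) = -4 + (((C + √(C + C))/(C + C))*(0 - 5))/9 = -4 + (((C + √(2*C))/((2*C)))*(-5))/9 = -4 + (((C + √2*√C)*(1/(2*C)))*(-5))/9 = -4 + (((C + √2*√C)/(2*C))*(-5))/9 = -4 + (-5*(C + √2*√C)/(2*C))/9 = -4 - 5*(C + √2*√C)/(18*C))
(63*N(9))*k(2*3) = (63*(-40))*(-77/18 - 5*√2/(18*√(2*3))) = -2520*(-77/18 - 5*√2/(18*√6)) = -2520*(-77/18 - 5*√2*√6/6/18) = -2520*(-77/18 - 5*√3/54) = 10780 + 700*√3/3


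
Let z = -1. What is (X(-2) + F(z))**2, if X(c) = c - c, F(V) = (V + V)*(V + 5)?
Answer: 64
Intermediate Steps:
F(V) = 2*V*(5 + V) (F(V) = (2*V)*(5 + V) = 2*V*(5 + V))
X(c) = 0
(X(-2) + F(z))**2 = (0 + 2*(-1)*(5 - 1))**2 = (0 + 2*(-1)*4)**2 = (0 - 8)**2 = (-8)**2 = 64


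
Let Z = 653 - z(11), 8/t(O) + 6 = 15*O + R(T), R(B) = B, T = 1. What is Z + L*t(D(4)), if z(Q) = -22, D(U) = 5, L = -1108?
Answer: 19193/35 ≈ 548.37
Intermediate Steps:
t(O) = 8/(-5 + 15*O) (t(O) = 8/(-6 + (15*O + 1)) = 8/(-6 + (1 + 15*O)) = 8/(-5 + 15*O))
Z = 675 (Z = 653 - 1*(-22) = 653 + 22 = 675)
Z + L*t(D(4)) = 675 - 8864/(5*(-1 + 3*5)) = 675 - 8864/(5*(-1 + 15)) = 675 - 8864/(5*14) = 675 - 1108*4/35 = 675 - 4432/35 = 19193/35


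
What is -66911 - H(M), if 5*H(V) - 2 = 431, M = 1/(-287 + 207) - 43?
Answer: -334988/5 ≈ -66998.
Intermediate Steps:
M = -3441/80 (M = 1/(-80) - 43 = -1/80 - 43 = -3441/80 ≈ -43.013)
H(V) = 433/5 (H(V) = 2/5 + (1/5)*431 = 2/5 + 431/5 = 433/5)
-66911 - H(M) = -66911 - 1*433/5 = -66911 - 433/5 = -334988/5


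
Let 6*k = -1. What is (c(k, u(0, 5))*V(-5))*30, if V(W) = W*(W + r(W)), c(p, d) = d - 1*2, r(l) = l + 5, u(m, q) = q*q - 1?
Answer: 16500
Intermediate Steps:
k = -⅙ (k = (⅙)*(-1) = -⅙ ≈ -0.16667)
u(m, q) = -1 + q² (u(m, q) = q² - 1 = -1 + q²)
r(l) = 5 + l
c(p, d) = -2 + d (c(p, d) = d - 2 = -2 + d)
V(W) = W*(5 + 2*W) (V(W) = W*(W + (5 + W)) = W*(5 + 2*W))
(c(k, u(0, 5))*V(-5))*30 = ((-2 + (-1 + 5²))*(-5*(5 + 2*(-5))))*30 = ((-2 + (-1 + 25))*(-5*(5 - 10)))*30 = ((-2 + 24)*(-5*(-5)))*30 = (22*25)*30 = 550*30 = 16500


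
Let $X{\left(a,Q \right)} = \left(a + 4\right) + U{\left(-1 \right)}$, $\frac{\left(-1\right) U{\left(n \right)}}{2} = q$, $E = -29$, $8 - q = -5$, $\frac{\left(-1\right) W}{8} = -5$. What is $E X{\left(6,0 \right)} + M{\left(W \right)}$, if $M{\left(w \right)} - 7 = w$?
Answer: $511$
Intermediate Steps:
$W = 40$ ($W = \left(-8\right) \left(-5\right) = 40$)
$M{\left(w \right)} = 7 + w$
$q = 13$ ($q = 8 - -5 = 8 + 5 = 13$)
$U{\left(n \right)} = -26$ ($U{\left(n \right)} = \left(-2\right) 13 = -26$)
$X{\left(a,Q \right)} = -22 + a$ ($X{\left(a,Q \right)} = \left(a + 4\right) - 26 = \left(4 + a\right) - 26 = -22 + a$)
$E X{\left(6,0 \right)} + M{\left(W \right)} = - 29 \left(-22 + 6\right) + \left(7 + 40\right) = \left(-29\right) \left(-16\right) + 47 = 464 + 47 = 511$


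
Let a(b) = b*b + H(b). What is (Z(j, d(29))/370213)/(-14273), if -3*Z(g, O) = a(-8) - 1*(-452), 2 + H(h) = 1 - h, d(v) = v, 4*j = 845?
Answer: 523/15852150447 ≈ 3.2992e-8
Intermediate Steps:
j = 845/4 (j = (¼)*845 = 845/4 ≈ 211.25)
H(h) = -1 - h (H(h) = -2 + (1 - h) = -1 - h)
a(b) = -1 + b² - b (a(b) = b*b + (-1 - b) = b² + (-1 - b) = -1 + b² - b)
Z(g, O) = -523/3 (Z(g, O) = -((-1 + (-8)² - 1*(-8)) - 1*(-452))/3 = -((-1 + 64 + 8) + 452)/3 = -(71 + 452)/3 = -⅓*523 = -523/3)
(Z(j, d(29))/370213)/(-14273) = -523/3/370213/(-14273) = -523/3*1/370213*(-1/14273) = -523/1110639*(-1/14273) = 523/15852150447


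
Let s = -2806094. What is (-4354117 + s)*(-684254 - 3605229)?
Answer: 30713603360913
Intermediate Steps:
(-4354117 + s)*(-684254 - 3605229) = (-4354117 - 2806094)*(-684254 - 3605229) = -7160211*(-4289483) = 30713603360913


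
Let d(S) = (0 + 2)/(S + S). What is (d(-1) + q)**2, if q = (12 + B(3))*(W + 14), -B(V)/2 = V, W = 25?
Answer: 54289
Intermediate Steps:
d(S) = 1/S (d(S) = 2/((2*S)) = 2*(1/(2*S)) = 1/S)
B(V) = -2*V
q = 234 (q = (12 - 2*3)*(25 + 14) = (12 - 6)*39 = 6*39 = 234)
(d(-1) + q)**2 = (1/(-1) + 234)**2 = (-1 + 234)**2 = 233**2 = 54289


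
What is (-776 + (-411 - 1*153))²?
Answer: 1795600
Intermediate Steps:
(-776 + (-411 - 1*153))² = (-776 + (-411 - 153))² = (-776 - 564)² = (-1340)² = 1795600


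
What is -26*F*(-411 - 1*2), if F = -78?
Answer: -837564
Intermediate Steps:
-26*F*(-411 - 1*2) = -(-2028)*(-411 - 1*2) = -(-2028)*(-411 - 2) = -(-2028)*(-413) = -26*32214 = -837564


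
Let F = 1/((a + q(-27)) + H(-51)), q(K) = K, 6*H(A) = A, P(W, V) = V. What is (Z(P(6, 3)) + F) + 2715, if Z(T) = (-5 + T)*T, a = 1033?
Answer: 5404457/1995 ≈ 2709.0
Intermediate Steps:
H(A) = A/6
Z(T) = T*(-5 + T)
F = 2/1995 (F = 1/((1033 - 27) + (1/6)*(-51)) = 1/(1006 - 17/2) = 1/(1995/2) = 2/1995 ≈ 0.0010025)
(Z(P(6, 3)) + F) + 2715 = (3*(-5 + 3) + 2/1995) + 2715 = (3*(-2) + 2/1995) + 2715 = (-6 + 2/1995) + 2715 = -11968/1995 + 2715 = 5404457/1995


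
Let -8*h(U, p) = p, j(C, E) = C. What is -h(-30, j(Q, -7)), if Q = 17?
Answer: 17/8 ≈ 2.1250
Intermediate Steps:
h(U, p) = -p/8
-h(-30, j(Q, -7)) = -(-1)*17/8 = -1*(-17/8) = 17/8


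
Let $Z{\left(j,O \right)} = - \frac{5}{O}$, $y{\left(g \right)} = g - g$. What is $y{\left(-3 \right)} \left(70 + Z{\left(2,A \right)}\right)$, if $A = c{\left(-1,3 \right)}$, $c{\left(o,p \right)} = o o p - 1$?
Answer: $0$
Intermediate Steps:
$c{\left(o,p \right)} = -1 + p o^{2}$ ($c{\left(o,p \right)} = o^{2} p - 1 = p o^{2} - 1 = -1 + p o^{2}$)
$A = 2$ ($A = -1 + 3 \left(-1\right)^{2} = -1 + 3 \cdot 1 = -1 + 3 = 2$)
$y{\left(g \right)} = 0$
$y{\left(-3 \right)} \left(70 + Z{\left(2,A \right)}\right) = 0 \left(70 - \frac{5}{2}\right) = 0 \cdot \frac{135}{2} = 0$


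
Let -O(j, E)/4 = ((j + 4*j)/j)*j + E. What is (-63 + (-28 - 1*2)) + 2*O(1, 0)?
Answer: -133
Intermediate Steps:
O(j, E) = -20*j - 4*E (O(j, E) = -4*(((j + 4*j)/j)*j + E) = -4*(((5*j)/j)*j + E) = -4*(5*j + E) = -4*(E + 5*j) = -20*j - 4*E)
(-63 + (-28 - 1*2)) + 2*O(1, 0) = (-63 + (-28 - 1*2)) + 2*(-20*1 - 4*0) = (-63 + (-28 - 2)) + 2*(-20 + 0) = (-63 - 30) + 2*(-20) = -93 - 40 = -133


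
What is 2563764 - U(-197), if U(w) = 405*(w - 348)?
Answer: 2784489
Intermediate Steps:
U(w) = -140940 + 405*w (U(w) = 405*(-348 + w) = -140940 + 405*w)
2563764 - U(-197) = 2563764 - (-140940 + 405*(-197)) = 2563764 - (-140940 - 79785) = 2563764 - 1*(-220725) = 2563764 + 220725 = 2784489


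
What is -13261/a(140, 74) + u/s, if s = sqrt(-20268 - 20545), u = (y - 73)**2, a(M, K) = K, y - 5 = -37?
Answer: -13261/74 - 11025*I*sqrt(40813)/40813 ≈ -179.2 - 54.573*I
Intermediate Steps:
y = -32 (y = 5 - 37 = -32)
u = 11025 (u = (-32 - 73)**2 = (-105)**2 = 11025)
s = I*sqrt(40813) (s = sqrt(-40813) = I*sqrt(40813) ≈ 202.02*I)
-13261/a(140, 74) + u/s = -13261/74 + 11025/((I*sqrt(40813))) = -13261*1/74 + 11025*(-I*sqrt(40813)/40813) = -13261/74 - 11025*I*sqrt(40813)/40813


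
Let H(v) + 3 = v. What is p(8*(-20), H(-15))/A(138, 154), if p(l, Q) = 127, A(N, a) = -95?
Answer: -127/95 ≈ -1.3368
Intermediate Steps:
H(v) = -3 + v
p(8*(-20), H(-15))/A(138, 154) = 127/(-95) = 127*(-1/95) = -127/95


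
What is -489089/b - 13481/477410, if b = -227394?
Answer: 57607620244/27140042385 ≈ 2.1226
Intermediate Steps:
-489089/b - 13481/477410 = -489089/(-227394) - 13481/477410 = -489089*(-1/227394) - 13481*1/477410 = 489089/227394 - 13481/477410 = 57607620244/27140042385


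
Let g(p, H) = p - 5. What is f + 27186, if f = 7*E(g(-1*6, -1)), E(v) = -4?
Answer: 27158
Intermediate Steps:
g(p, H) = -5 + p
f = -28 (f = 7*(-4) = -28)
f + 27186 = -28 + 27186 = 27158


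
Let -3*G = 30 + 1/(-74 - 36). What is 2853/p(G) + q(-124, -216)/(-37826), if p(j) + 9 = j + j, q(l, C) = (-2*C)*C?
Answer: -8679997881/90479792 ≈ -95.933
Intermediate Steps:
q(l, C) = -2*C²
G = -3299/330 (G = -(30 + 1/(-74 - 36))/3 = -(30 + 1/(-110))/3 = -(30 - 1/110)/3 = -⅓*3299/110 = -3299/330 ≈ -9.9970)
p(j) = -9 + 2*j (p(j) = -9 + (j + j) = -9 + 2*j)
2853/p(G) + q(-124, -216)/(-37826) = 2853/(-9 + 2*(-3299/330)) - 2*(-216)²/(-37826) = 2853/(-9 - 3299/165) - 2*46656*(-1/37826) = 2853/(-4784/165) - 93312*(-1/37826) = 2853*(-165/4784) + 46656/18913 = -470745/4784 + 46656/18913 = -8679997881/90479792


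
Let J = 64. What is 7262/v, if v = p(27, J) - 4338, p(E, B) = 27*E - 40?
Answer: -7262/3649 ≈ -1.9901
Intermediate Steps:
p(E, B) = -40 + 27*E
v = -3649 (v = (-40 + 27*27) - 4338 = (-40 + 729) - 4338 = 689 - 4338 = -3649)
7262/v = 7262/(-3649) = 7262*(-1/3649) = -7262/3649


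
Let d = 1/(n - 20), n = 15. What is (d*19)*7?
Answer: -133/5 ≈ -26.600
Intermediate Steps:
d = -⅕ (d = 1/(15 - 20) = 1/(-5) = -⅕ ≈ -0.20000)
(d*19)*7 = -⅕*19*7 = -19/5*7 = -133/5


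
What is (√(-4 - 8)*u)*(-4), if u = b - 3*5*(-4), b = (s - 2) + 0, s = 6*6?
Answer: -752*I*√3 ≈ -1302.5*I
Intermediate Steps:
s = 36
b = 34 (b = (36 - 2) + 0 = 34 + 0 = 34)
u = 94 (u = 34 - 3*5*(-4) = 34 - 15*(-4) = 34 + 60 = 94)
(√(-4 - 8)*u)*(-4) = (√(-4 - 8)*94)*(-4) = (√(-12)*94)*(-4) = ((2*I*√3)*94)*(-4) = (188*I*√3)*(-4) = -752*I*√3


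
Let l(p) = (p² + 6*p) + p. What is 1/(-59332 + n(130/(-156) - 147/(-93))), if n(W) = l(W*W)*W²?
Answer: -41407371740736/2456684564512234139 ≈ -1.6855e-5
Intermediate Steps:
l(p) = p² + 7*p
n(W) = W⁴*(7 + W²) (n(W) = ((W*W)*(7 + W*W))*W² = (W²*(7 + W²))*W² = W⁴*(7 + W²))
1/(-59332 + n(130/(-156) - 147/(-93))) = 1/(-59332 + (130/(-156) - 147/(-93))⁴*(7 + (130/(-156) - 147/(-93))²)) = 1/(-59332 + (130*(-1/156) - 147*(-1/93))⁴*(7 + (130*(-1/156) - 147*(-1/93))²)) = 1/(-59332 + (-⅚ + 49/31)⁴*(7 + (-⅚ + 49/31)²)) = 1/(-59332 + (139/186)⁴*(7 + (139/186)²)) = 1/(-59332 + 373301041*(7 + 19321/34596)/1196883216) = 1/(-59332 + (373301041/1196883216)*(261493/34596)) = 1/(-59332 + 97615609114213/41407371740736) = 1/(-2456684564512234139/41407371740736) = -41407371740736/2456684564512234139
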